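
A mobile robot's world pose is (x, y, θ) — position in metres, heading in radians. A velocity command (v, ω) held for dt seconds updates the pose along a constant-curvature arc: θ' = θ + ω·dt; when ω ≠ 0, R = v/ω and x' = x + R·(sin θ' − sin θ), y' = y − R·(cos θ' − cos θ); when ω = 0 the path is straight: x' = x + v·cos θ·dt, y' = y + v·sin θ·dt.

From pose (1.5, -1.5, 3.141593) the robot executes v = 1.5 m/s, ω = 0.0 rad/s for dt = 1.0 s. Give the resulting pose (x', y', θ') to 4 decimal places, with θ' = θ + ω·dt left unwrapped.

(0.0000, -1.5000, 3.1416)

θ' = 3.1416 + 0.0·1.0 = 3.1416
ω = 0 → straight: x' = 1.5 + 1.5·cos(3.1416)·1.0 = 0.0000
y' = -1.5 + 1.5·sin(3.1416)·1.0 = -1.5000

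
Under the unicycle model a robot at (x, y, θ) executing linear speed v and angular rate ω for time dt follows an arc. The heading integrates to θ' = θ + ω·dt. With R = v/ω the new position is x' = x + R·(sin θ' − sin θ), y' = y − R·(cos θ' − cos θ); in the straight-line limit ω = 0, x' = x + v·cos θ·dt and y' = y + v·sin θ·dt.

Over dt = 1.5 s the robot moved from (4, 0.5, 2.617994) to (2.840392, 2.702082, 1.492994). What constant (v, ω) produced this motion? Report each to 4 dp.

Δθ = 1.492994 − 2.617994 = -1.125000
ω = Δθ/dt = -1.125000/1.5 = -0.7500
R = −Δy/(cos θ' − cos θ) = -2.3333
v = R·ω = -2.3333·-0.7500 = 1.7500

v = 1.7500, ω = -0.7500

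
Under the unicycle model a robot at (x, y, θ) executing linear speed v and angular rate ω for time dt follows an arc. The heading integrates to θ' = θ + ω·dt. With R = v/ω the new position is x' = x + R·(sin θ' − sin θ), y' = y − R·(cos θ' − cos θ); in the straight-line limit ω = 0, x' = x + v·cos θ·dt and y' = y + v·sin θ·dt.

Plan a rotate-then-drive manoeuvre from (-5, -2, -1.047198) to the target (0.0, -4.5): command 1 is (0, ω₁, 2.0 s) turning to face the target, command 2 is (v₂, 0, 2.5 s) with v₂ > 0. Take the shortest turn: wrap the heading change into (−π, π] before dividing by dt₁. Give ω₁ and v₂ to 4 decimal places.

heading to target = atan2(-4.5−-2, 0−-5) = -0.4636
Δθ = wrap(-0.4636 − -1.0472) = 0.5836; ω₁ = Δθ/dt₁ = 0.2918
distance = √((0−-5)² + (-4.5−-2)²) = 5.5902; v₂ = distance/dt₂ = 2.2361

ω₁ = 0.2918, v₂ = 2.2361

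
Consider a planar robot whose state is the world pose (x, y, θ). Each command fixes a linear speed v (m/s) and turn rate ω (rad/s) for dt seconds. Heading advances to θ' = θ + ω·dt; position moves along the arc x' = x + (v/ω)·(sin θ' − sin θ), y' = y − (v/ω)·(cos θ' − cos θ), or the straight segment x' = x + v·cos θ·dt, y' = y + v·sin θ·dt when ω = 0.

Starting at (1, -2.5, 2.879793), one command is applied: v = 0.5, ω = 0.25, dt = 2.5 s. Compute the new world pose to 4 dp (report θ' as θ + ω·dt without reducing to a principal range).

(-0.2282, -2.5623, 3.5048)

θ' = 2.8798 + 0.25·2.5 = 3.5048
R = v/ω = 0.5/0.25 = 2.0000
x' = 1 + 2.0000·(sin 3.5048 − sin 2.8798) = -0.2282
y' = -2.5 − 2.0000·(cos 3.5048 − cos 2.8798) = -2.5623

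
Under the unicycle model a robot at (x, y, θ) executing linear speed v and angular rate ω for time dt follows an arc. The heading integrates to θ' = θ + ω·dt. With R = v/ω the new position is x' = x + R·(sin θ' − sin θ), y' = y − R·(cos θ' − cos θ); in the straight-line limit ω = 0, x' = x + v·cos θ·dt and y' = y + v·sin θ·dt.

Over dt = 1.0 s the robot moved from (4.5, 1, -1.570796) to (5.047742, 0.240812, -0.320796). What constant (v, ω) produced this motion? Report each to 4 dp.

v = 1.0000, ω = 1.2500

Δθ = -0.320796 − -1.570796 = 1.250000
ω = Δθ/dt = 1.250000/1.0 = 1.2500
R = −Δy/(cos θ' − cos θ) = 0.8000
v = R·ω = 0.8000·1.2500 = 1.0000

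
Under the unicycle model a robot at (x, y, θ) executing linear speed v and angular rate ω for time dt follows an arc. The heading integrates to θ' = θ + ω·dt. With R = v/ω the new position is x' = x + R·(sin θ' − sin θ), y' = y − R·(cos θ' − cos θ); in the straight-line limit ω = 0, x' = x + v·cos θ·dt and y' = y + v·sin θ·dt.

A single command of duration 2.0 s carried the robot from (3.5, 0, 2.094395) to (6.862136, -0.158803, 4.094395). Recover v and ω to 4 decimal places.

v = -2.0000, ω = 1.0000

Δθ = 4.094395 − 2.094395 = 2.000000
ω = Δθ/dt = 2.000000/2.0 = 1.0000
R = Δx/(sin θ' − sin θ) = -2.0000
v = R·ω = -2.0000·1.0000 = -2.0000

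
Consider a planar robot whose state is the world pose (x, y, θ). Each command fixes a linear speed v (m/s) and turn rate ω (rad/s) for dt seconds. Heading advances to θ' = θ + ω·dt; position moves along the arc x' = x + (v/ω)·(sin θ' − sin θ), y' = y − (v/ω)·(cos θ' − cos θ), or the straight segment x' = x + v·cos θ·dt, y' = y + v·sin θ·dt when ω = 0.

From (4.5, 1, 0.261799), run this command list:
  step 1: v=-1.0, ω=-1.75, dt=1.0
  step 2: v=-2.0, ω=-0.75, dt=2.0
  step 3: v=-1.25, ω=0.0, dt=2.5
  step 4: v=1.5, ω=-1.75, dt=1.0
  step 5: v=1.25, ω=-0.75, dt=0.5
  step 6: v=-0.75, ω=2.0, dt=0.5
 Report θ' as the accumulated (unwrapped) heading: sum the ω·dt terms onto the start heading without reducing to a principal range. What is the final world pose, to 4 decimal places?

step 1: θ'=-1.4882 (R=0.5714) → pose (3.7826, 1.5048, -1.4882)
step 2: θ'=-2.9882 (R=2.6667) → pose (6.0328, 4.3602, -2.9882)
step 3: θ'=-2.9882 (straight) → pose (9.1211, 4.8376, -2.9882)
step 4: θ'=-4.7382 (R=-0.8571) → pose (8.1332, 5.7068, -4.7382)
step 5: θ'=-5.1132 (R=-1.6667) → pose (8.2648, 6.3141, -5.1132)
step 6: θ'=-4.1132 (R=-0.3750) → pose (8.3004, 5.9563, -4.1132)

(8.3004, 5.9563, -4.1132)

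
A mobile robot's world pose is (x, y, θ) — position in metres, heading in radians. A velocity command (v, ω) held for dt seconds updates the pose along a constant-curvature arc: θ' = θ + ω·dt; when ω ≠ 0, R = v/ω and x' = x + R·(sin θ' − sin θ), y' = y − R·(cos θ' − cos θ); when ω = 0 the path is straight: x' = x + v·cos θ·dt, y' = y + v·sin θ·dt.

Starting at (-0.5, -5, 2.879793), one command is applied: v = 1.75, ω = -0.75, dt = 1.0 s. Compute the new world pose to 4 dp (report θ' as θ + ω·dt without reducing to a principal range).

(-1.8743, -3.9836, 2.1298)

θ' = 2.8798 + -0.75·1.0 = 2.1298
R = v/ω = 1.75/-0.75 = -2.3333
x' = -0.5 + -2.3333·(sin 2.1298 − sin 2.8798) = -1.8743
y' = -5 − -2.3333·(cos 2.1298 − cos 2.8798) = -3.9836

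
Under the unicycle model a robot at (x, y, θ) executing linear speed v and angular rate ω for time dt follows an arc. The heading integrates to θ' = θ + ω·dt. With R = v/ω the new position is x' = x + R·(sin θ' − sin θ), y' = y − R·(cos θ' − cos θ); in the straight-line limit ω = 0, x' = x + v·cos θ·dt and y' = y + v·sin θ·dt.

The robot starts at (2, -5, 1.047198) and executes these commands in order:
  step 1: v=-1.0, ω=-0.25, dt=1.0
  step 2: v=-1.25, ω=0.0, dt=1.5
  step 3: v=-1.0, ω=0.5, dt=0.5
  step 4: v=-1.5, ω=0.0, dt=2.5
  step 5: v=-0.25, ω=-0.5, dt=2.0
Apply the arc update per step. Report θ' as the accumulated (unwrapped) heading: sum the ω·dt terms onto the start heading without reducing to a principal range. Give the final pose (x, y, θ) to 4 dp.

step 1: θ'=0.7972 (R=4.0000) → pose (1.3975, -5.7949, 0.7972)
step 2: θ'=0.7972 (straight) → pose (0.0874, -7.1362, 0.7972)
step 3: θ'=1.0472 (R=-2.0000) → pose (-0.2138, -7.5337, 1.0472)
step 4: θ'=1.0472 (straight) → pose (-2.0888, -10.7813, 1.0472)
step 5: θ'=0.0472 (R=0.5000) → pose (-2.4983, -11.0307, 0.0472)

(-2.4983, -11.0307, 0.0472)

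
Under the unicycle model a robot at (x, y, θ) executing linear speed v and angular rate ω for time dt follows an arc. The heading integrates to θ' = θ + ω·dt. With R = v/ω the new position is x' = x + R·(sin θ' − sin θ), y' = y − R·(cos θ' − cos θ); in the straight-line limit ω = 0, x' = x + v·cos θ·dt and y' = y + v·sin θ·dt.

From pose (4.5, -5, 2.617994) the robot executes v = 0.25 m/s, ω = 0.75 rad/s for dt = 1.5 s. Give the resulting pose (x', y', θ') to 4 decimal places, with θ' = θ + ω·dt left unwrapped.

(4.1447, -5.0138, 3.7430)

θ' = 2.6180 + 0.75·1.5 = 3.7430
R = v/ω = 0.25/0.75 = 0.3333
x' = 4.5 + 0.3333·(sin 3.7430 − sin 2.6180) = 4.1447
y' = -5 − 0.3333·(cos 3.7430 − cos 2.6180) = -5.0138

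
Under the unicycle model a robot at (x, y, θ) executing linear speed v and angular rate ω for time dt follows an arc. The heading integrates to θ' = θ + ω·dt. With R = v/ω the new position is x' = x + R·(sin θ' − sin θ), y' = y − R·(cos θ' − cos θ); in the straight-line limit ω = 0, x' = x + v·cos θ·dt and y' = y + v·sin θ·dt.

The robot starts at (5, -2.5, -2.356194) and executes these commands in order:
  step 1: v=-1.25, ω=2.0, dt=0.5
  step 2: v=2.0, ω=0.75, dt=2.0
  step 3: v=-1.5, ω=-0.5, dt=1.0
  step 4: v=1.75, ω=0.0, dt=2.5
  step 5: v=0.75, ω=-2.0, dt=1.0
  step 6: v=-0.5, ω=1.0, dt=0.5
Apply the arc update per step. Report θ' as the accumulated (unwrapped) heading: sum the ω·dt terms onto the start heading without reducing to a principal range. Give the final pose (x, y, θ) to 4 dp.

(11.0413, -5.7683, -1.8562)

step 1: θ'=-1.3562 (R=-0.6250) → pose (5.1687, -1.9250, -1.3562)
step 2: θ'=0.1438 (R=2.6667) → pose (8.1564, -3.9962, 0.1438)
step 3: θ'=-0.3562 (R=3.0000) → pose (6.6803, -3.8389, -0.3562)
step 4: θ'=-0.3562 (straight) → pose (10.7807, -5.3645, -0.3562)
step 5: θ'=-2.3562 (R=-0.3750) → pose (10.9151, -5.9811, -2.3562)
step 6: θ'=-1.8562 (R=-0.5000) → pose (11.0413, -5.7683, -1.8562)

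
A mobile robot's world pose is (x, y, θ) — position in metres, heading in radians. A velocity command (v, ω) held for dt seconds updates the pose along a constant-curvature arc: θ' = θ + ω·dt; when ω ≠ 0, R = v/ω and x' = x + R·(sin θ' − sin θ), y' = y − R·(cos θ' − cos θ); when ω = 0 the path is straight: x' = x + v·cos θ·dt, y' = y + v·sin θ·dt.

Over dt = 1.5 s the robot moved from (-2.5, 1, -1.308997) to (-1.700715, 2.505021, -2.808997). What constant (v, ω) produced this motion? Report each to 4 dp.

v = -1.2500, ω = -1.0000

Δθ = -2.808997 − -1.308997 = -1.500000
ω = Δθ/dt = -1.500000/1.5 = -1.0000
R = −Δy/(cos θ' − cos θ) = 1.2500
v = R·ω = 1.2500·-1.0000 = -1.2500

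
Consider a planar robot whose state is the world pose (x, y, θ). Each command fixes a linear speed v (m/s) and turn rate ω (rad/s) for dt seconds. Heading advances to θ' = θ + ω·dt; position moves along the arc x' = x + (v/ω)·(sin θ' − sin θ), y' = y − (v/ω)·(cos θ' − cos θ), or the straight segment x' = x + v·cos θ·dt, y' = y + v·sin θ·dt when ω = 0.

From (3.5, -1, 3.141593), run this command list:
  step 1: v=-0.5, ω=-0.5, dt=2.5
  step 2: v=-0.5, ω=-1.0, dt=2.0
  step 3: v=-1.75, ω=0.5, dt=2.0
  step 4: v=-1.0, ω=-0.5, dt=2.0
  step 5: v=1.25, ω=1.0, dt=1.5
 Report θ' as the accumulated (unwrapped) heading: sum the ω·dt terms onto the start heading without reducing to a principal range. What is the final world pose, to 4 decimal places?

step 1: θ'=1.8916 (R=1.0000) → pose (4.4490, -1.6847, 1.8916)
step 2: θ'=-0.1084 (R=0.5000) → pose (3.9204, -2.3394, -0.1084)
step 3: θ'=0.8916 (R=-3.5000) → pose (0.8185, -3.6203, 0.8916)
step 4: θ'=-0.1084 (R=2.0000) → pose (-0.9541, -4.3522, -0.1084)
step 5: θ'=1.3916 (R=1.2500) → pose (0.4111, -3.3323, 1.3916)

(0.4111, -3.3323, 1.3916)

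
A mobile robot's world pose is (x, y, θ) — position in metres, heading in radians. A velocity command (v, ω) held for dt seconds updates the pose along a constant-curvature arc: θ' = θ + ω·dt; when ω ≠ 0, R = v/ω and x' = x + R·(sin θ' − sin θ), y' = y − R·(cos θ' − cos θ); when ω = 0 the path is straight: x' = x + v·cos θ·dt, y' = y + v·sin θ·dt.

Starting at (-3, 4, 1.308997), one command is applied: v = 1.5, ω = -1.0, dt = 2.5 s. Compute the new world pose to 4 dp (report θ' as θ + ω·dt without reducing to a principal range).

(-0.1580, 4.1679, -1.1910)

θ' = 1.3090 + -1.0·2.5 = -1.1910
R = v/ω = 1.5/-1.0 = -1.5000
x' = -3 + -1.5000·(sin -1.1910 − sin 1.3090) = -0.1580
y' = 4 − -1.5000·(cos -1.1910 − cos 1.3090) = 4.1679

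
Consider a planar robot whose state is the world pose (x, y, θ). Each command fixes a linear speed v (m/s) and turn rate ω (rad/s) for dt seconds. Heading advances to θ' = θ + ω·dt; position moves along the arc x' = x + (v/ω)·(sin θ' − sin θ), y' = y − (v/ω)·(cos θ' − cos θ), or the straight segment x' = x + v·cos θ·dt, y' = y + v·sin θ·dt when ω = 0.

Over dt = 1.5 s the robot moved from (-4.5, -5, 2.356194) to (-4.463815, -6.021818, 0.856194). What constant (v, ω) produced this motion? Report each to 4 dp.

Δθ = 0.856194 − 2.356194 = -1.500000
ω = Δθ/dt = -1.500000/1.5 = -1.0000
R = −Δy/(cos θ' − cos θ) = 0.7500
v = R·ω = 0.7500·-1.0000 = -0.7500

v = -0.7500, ω = -1.0000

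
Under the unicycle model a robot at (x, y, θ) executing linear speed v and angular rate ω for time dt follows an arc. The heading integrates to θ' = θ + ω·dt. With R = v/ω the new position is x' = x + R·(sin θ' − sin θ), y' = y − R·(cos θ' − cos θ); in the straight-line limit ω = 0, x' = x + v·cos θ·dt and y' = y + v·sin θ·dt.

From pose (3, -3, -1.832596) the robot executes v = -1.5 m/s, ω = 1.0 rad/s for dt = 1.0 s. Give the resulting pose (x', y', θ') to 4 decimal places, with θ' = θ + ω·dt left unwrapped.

θ' = -1.8326 + 1.0·1.0 = -0.8326
R = v/ω = -1.5/1.0 = -1.5000
x' = 3 + -1.5000·(sin -0.8326 − sin -1.8326) = 2.6606
y' = -3 − -1.5000·(cos -0.8326 − cos -1.8326) = -1.6023

(2.6606, -1.6023, -0.8326)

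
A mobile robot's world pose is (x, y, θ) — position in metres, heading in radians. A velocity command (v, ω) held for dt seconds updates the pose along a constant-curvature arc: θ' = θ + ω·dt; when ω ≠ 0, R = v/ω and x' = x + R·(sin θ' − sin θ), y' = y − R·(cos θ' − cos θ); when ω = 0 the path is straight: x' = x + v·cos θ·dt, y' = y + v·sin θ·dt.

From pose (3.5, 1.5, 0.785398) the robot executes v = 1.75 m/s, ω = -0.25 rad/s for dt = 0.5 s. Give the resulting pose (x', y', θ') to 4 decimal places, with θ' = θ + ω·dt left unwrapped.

θ' = 0.7854 + -0.25·0.5 = 0.6604
R = v/ω = 1.75/-0.25 = -7.0000
x' = 3.5 + -7.0000·(sin 0.6604 − sin 0.7854) = 4.1557
y' = 1.5 − -7.0000·(cos 0.6604 − cos 0.7854) = 2.0785

(4.1557, 2.0785, 0.6604)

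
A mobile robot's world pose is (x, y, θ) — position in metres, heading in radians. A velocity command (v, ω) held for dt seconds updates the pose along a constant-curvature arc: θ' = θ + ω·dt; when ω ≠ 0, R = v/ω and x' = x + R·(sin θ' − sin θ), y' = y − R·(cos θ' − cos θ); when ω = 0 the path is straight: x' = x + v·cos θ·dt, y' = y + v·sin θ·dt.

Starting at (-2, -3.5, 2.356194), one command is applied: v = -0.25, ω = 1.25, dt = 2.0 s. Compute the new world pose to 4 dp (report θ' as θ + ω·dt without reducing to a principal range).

(-1.6606, -3.3299, 4.8562)

θ' = 2.3562 + 1.25·2.0 = 4.8562
R = v/ω = -0.25/1.25 = -0.2000
x' = -2 + -0.2000·(sin 4.8562 − sin 2.3562) = -1.6606
y' = -3.5 − -0.2000·(cos 4.8562 − cos 2.3562) = -3.3299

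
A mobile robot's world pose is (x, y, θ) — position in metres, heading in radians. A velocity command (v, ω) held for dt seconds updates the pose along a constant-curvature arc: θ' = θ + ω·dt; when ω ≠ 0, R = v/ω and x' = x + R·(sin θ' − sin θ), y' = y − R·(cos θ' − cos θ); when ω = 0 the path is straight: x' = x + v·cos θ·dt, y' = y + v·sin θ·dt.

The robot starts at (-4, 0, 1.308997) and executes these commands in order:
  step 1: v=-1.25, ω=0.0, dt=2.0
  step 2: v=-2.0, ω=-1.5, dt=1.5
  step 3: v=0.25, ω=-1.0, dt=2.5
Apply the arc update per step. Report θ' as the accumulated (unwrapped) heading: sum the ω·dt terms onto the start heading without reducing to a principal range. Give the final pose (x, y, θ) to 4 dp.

step 1: θ'=1.3090 (straight) → pose (-4.6470, -2.4148, 1.3090)
step 2: θ'=-0.9410 (R=1.3333) → pose (-7.0125, -2.8550, -0.9410)
step 3: θ'=-3.4410 (R=-0.2500) → pose (-7.2883, -3.2411, -3.4410)

(-7.2883, -3.2411, -3.4410)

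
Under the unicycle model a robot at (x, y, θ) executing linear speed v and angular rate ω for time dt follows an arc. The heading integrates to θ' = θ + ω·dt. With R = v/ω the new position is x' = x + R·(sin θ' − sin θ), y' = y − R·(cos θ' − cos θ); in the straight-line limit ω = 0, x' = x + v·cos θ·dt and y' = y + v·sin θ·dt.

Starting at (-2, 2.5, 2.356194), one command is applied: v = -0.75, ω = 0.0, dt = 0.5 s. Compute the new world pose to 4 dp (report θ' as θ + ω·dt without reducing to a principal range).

(-1.7348, 2.2348, 2.3562)

θ' = 2.3562 + 0.0·0.5 = 2.3562
ω = 0 → straight: x' = -2 + -0.75·cos(2.3562)·0.5 = -1.7348
y' = 2.5 + -0.75·sin(2.3562)·0.5 = 2.2348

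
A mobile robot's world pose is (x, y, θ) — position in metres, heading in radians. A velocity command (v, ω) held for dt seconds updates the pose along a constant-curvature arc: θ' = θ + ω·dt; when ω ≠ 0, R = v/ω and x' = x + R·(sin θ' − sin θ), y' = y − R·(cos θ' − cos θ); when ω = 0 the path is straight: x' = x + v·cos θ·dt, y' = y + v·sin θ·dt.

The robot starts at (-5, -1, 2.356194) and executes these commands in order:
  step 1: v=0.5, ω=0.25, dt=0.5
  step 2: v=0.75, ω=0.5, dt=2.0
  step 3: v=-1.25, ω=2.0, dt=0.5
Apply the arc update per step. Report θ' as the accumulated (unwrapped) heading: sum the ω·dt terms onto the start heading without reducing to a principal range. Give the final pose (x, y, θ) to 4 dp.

step 1: θ'=2.4812 (R=2.0000) → pose (-5.1874, -0.8347, 2.4812)
step 2: θ'=3.4812 (R=1.5000) → pose (-6.6072, -0.6050, 3.4812)
step 3: θ'=4.4812 (R=-0.6250) → pose (-6.2070, -0.1589, 4.4812)

(-6.2070, -0.1589, 4.4812)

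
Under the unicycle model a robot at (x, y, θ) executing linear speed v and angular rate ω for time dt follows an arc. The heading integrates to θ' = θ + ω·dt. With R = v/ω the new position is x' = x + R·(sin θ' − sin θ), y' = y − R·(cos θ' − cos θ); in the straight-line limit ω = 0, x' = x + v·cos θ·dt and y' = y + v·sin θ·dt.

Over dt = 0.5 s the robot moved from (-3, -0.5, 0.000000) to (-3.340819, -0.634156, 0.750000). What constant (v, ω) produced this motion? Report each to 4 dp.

Δθ = 0.750000 − 0.000000 = 0.750000
ω = Δθ/dt = 0.750000/0.5 = 1.5000
R = Δx/(sin θ' − sin θ) = -0.5000
v = R·ω = -0.5000·1.5000 = -0.7500

v = -0.7500, ω = 1.5000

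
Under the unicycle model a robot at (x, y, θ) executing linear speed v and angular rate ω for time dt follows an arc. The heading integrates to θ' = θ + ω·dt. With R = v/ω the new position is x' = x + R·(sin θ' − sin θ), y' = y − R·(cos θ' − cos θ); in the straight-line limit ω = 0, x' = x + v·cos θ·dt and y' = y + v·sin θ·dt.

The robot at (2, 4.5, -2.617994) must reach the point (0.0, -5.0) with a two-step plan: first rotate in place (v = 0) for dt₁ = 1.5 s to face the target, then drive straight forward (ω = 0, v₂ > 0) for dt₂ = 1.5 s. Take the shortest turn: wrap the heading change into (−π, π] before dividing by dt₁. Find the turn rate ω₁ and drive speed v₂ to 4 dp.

ω₁ = 0.5598, v₂ = 6.4722

heading to target = atan2(-5−4.5, 0−2) = -1.7783
Δθ = wrap(-1.7783 − -2.6180) = 0.8397; ω₁ = Δθ/dt₁ = 0.5598
distance = √((0−2)² + (-5−4.5)²) = 9.7082; v₂ = distance/dt₂ = 6.4722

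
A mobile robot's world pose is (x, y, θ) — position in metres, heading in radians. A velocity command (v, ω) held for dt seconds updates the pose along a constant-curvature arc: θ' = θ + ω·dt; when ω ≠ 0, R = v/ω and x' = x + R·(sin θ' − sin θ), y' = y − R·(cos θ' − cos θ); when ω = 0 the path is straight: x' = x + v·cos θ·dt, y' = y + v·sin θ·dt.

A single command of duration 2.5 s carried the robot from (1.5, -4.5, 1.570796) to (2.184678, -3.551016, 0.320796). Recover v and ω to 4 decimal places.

Δθ = 0.320796 − 1.570796 = -1.250000
ω = Δθ/dt = -1.250000/2.5 = -0.5000
R = −Δy/(cos θ' − cos θ) = -1.0000
v = R·ω = -1.0000·-0.5000 = 0.5000

v = 0.5000, ω = -0.5000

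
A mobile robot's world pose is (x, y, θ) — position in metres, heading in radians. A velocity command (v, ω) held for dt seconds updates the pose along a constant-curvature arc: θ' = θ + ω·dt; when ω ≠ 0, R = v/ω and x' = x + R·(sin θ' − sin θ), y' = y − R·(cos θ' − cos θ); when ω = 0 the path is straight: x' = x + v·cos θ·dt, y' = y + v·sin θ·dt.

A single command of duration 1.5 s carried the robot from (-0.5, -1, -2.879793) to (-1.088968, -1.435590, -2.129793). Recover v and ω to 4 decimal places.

v = 0.5000, ω = 0.5000

Δθ = -2.129793 − -2.879793 = 0.750000
ω = Δθ/dt = 0.750000/1.5 = 0.5000
R = Δx/(sin θ' − sin θ) = 1.0000
v = R·ω = 1.0000·0.5000 = 0.5000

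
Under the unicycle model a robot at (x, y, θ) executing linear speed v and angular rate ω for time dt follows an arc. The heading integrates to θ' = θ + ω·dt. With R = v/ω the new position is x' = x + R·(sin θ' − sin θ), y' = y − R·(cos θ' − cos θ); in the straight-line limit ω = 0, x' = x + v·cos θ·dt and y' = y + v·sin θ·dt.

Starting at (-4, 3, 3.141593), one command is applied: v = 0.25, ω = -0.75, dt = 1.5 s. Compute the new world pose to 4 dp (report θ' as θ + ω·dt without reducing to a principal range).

(-4.3008, 3.1896, 2.0166)

θ' = 3.1416 + -0.75·1.5 = 2.0166
R = v/ω = 0.25/-0.75 = -0.3333
x' = -4 + -0.3333·(sin 2.0166 − sin 3.1416) = -4.3008
y' = 3 − -0.3333·(cos 2.0166 − cos 3.1416) = 3.1896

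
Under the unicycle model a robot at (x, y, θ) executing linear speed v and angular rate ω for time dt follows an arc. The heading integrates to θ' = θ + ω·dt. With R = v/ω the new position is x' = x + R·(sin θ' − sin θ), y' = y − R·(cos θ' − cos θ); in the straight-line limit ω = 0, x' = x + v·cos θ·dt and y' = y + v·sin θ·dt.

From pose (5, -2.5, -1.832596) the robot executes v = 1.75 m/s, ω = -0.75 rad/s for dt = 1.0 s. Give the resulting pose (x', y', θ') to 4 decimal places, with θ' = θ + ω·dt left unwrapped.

(3.9836, -3.8743, -2.5826)

θ' = -1.8326 + -0.75·1.0 = -2.5826
R = v/ω = 1.75/-0.75 = -2.3333
x' = 5 + -2.3333·(sin -2.5826 − sin -1.8326) = 3.9836
y' = -2.5 − -2.3333·(cos -2.5826 − cos -1.8326) = -3.8743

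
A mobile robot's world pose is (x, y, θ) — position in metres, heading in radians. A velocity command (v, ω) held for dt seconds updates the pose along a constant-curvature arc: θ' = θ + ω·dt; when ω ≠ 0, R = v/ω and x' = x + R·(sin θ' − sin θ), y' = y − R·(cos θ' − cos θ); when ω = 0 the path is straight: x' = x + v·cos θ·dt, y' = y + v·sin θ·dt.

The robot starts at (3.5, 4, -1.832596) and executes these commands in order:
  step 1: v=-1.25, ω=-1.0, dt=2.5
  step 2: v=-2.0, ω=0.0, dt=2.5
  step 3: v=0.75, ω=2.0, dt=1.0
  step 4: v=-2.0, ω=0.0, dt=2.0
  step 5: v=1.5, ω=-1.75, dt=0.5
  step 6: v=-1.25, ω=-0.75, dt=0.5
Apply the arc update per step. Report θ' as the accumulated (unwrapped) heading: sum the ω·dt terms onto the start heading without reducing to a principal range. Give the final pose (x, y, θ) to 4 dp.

(9.7880, 2.0909, -3.5826)

step 1: θ'=-4.3326 (R=1.2500) → pose (5.8683, 4.1399, -4.3326)
step 2: θ'=-4.3326 (straight) → pose (7.7220, -0.5038, -4.3326)
step 3: θ'=-2.3326 (R=0.3750) → pose (7.1023, -0.3840, -2.3326)
step 4: θ'=-2.3326 (straight) → pose (9.8632, 2.5104, -2.3326)
step 5: θ'=-3.2076 (R=-0.8571) → pose (9.1865, 2.2467, -3.2076)
step 6: θ'=-3.5826 (R=1.6667) → pose (9.7880, 2.0909, -3.5826)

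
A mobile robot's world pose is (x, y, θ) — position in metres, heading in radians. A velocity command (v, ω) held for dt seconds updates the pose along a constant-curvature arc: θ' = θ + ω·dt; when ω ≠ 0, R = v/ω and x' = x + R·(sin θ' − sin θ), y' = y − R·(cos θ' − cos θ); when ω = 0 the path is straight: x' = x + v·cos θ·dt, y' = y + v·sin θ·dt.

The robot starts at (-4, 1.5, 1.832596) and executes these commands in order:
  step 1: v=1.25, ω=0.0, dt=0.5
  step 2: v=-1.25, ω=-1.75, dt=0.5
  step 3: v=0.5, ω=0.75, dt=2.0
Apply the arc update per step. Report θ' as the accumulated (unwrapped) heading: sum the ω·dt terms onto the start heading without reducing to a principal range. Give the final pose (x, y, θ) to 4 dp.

step 1: θ'=1.8326 (straight) → pose (-4.1618, 2.1037, 1.8326)
step 2: θ'=0.9576 (R=0.7143) → pose (-4.2676, 1.5078, 0.9576)
step 3: θ'=2.4576 (R=0.6667) → pose (-4.3915, 2.4081, 2.4576)

(-4.3915, 2.4081, 2.4576)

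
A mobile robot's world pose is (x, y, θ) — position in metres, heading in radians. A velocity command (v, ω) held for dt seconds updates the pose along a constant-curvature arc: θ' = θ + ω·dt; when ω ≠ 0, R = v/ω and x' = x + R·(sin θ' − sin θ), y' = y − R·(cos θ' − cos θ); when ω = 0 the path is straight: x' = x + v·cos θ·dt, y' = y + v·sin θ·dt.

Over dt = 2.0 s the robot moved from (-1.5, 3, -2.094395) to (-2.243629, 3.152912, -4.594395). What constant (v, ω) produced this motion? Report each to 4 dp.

Δθ = -4.594395 − -2.094395 = -2.500000
ω = Δθ/dt = -2.500000/2.0 = -1.2500
R = Δx/(sin θ' − sin θ) = -0.4000
v = R·ω = -0.4000·-1.2500 = 0.5000

v = 0.5000, ω = -1.2500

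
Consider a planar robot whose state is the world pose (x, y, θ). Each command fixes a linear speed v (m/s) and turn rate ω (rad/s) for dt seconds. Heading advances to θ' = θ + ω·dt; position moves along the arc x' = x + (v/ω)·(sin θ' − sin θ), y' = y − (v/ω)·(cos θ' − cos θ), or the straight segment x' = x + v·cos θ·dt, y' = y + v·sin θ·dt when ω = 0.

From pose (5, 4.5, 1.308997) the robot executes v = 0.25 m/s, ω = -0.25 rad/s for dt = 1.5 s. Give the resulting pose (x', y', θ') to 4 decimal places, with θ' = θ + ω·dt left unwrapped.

θ' = 1.3090 + -0.25·1.5 = 0.9340
R = v/ω = 0.25/-0.25 = -1.0000
x' = 5 + -1.0000·(sin 0.9340 − sin 1.3090) = 5.1619
y' = 4.5 − -1.0000·(cos 0.9340 − cos 1.3090) = 4.8358

(5.1619, 4.8358, 0.9340)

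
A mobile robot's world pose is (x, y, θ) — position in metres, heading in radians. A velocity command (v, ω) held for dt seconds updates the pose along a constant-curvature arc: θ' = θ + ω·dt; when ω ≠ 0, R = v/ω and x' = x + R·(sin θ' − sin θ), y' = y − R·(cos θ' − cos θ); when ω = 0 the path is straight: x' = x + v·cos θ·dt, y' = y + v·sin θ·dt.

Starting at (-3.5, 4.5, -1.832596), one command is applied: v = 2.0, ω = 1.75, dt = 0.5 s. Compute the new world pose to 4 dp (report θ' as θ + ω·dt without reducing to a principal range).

(-3.3307, 3.5465, -0.9576)

θ' = -1.8326 + 1.75·0.5 = -0.9576
R = v/ω = 2.0/1.75 = 1.1429
x' = -3.5 + 1.1429·(sin -0.9576 − sin -1.8326) = -3.3307
y' = 4.5 − 1.1429·(cos -0.9576 − cos -1.8326) = 3.5465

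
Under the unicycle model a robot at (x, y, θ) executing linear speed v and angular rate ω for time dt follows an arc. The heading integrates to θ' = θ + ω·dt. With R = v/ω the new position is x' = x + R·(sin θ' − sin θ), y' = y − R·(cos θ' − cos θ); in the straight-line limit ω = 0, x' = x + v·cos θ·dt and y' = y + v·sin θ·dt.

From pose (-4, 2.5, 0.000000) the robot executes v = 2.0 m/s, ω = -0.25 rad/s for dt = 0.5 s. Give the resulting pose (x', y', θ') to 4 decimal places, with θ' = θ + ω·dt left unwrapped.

θ' = 0.0000 + -0.25·0.5 = -0.1250
R = v/ω = 2.0/-0.25 = -8.0000
x' = -4 + -8.0000·(sin -0.1250 − sin 0.0000) = -3.0026
y' = 2.5 − -8.0000·(cos -0.1250 − cos 0.0000) = 2.4376

(-3.0026, 2.4376, -0.1250)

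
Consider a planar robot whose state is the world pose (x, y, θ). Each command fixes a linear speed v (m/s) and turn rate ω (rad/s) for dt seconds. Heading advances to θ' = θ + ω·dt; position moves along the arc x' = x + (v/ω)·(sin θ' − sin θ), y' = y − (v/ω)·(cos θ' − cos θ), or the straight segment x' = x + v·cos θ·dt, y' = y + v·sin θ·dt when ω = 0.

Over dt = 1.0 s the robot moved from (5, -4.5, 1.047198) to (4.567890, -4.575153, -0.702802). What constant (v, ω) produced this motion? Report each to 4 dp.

Δθ = -0.702802 − 1.047198 = -1.750000
ω = Δθ/dt = -1.750000/1.0 = -1.7500
R = Δx/(sin θ' − sin θ) = 0.2857
v = R·ω = 0.2857·-1.7500 = -0.5000

v = -0.5000, ω = -1.7500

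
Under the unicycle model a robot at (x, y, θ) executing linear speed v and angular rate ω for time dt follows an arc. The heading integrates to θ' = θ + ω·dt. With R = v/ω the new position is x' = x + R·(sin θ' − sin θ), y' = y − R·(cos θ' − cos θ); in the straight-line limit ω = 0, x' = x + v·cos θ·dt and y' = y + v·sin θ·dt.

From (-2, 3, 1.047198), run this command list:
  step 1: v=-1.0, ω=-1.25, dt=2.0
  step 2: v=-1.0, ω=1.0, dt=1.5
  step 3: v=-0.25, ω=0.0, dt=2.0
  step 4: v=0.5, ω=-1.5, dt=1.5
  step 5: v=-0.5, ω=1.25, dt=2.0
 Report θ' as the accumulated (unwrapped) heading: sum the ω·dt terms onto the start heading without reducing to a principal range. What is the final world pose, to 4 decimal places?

step 1: θ'=-1.4528 (R=0.8000) → pose (-3.4873, 3.3058, -1.4528)
step 2: θ'=0.0472 (R=-1.0000) → pose (-4.5275, 4.1870, 0.0472)
step 3: θ'=0.0472 (straight) → pose (-5.0269, 4.1634, 0.0472)
step 4: θ'=-2.2028 (R=-0.3333) → pose (-4.7423, 3.6335, -2.2028)
step 5: θ'=0.2972 (R=-0.4000) → pose (-5.1821, 4.2523, 0.2972)

(-5.1821, 4.2523, 0.2972)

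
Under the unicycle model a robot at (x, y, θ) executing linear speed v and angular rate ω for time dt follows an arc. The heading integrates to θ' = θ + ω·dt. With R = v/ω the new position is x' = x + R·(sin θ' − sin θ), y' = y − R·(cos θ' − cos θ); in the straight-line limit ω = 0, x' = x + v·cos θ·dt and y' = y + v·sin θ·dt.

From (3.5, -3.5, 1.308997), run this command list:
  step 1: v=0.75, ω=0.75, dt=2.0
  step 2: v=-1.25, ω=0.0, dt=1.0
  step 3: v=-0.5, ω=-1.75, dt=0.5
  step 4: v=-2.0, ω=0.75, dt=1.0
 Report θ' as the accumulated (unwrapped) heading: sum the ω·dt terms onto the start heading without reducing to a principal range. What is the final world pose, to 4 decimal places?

step 1: θ'=2.8090 (R=1.0000) → pose (2.8606, -2.2960, 2.8090)
step 2: θ'=2.8090 (straight) → pose (4.0421, -2.7041, 2.8090)
step 3: θ'=1.9340 (R=0.2857) → pose (4.2159, -2.8727, 1.9340)
step 4: θ'=2.6840 (R=-2.6667) → pose (5.5305, -4.3176, 2.6840)

(5.5305, -4.3176, 2.6840)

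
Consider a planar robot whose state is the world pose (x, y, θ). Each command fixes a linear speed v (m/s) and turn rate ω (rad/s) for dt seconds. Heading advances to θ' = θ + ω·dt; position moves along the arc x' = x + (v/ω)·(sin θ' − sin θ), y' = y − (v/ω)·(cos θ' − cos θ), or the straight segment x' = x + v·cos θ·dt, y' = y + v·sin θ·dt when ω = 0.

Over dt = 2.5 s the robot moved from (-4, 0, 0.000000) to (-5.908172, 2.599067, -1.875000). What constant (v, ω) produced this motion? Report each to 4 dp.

Δθ = -1.875000 − 0.000000 = -1.875000
ω = Δθ/dt = -1.875000/2.5 = -0.7500
R = −Δy/(cos θ' − cos θ) = 2.0000
v = R·ω = 2.0000·-0.7500 = -1.5000

v = -1.5000, ω = -0.7500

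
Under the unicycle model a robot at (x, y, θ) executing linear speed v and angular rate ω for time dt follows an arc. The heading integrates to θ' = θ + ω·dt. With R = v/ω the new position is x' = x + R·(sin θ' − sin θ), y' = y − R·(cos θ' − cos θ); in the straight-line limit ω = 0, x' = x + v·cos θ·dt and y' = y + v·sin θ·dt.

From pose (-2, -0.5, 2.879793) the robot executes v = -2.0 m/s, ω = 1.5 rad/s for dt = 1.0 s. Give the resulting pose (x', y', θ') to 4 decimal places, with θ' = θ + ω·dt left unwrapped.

(-0.3946, 0.3526, 4.3798)

θ' = 2.8798 + 1.5·1.0 = 4.3798
R = v/ω = -2.0/1.5 = -1.3333
x' = -2 + -1.3333·(sin 4.3798 − sin 2.8798) = -0.3946
y' = -0.5 − -1.3333·(cos 4.3798 − cos 2.8798) = 0.3526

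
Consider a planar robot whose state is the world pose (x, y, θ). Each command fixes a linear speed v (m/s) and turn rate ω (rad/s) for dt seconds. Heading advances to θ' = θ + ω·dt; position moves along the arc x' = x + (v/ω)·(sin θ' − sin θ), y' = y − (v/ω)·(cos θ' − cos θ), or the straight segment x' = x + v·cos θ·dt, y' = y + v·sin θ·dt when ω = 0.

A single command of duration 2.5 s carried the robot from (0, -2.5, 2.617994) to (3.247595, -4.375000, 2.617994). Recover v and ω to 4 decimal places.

v = -1.5000, ω = 0.0000

Δθ = 2.617994 − 2.617994 = 0.000000
ω = Δθ/dt = 0.000000/2.5 = 0.0000
ω = 0 → v = (Δx·cos θ + Δy·sin θ)/dt = -1.5000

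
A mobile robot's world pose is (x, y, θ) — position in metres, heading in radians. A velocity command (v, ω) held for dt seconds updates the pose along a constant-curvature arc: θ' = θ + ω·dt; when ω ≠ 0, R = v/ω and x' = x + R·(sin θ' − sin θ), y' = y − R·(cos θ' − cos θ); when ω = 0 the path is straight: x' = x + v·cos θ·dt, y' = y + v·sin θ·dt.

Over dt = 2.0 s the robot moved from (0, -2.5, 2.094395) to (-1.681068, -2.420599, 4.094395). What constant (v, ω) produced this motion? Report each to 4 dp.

v = 1.0000, ω = 1.0000

Δθ = 4.094395 − 2.094395 = 2.000000
ω = Δθ/dt = 2.000000/2.0 = 1.0000
R = Δx/(sin θ' − sin θ) = 1.0000
v = R·ω = 1.0000·1.0000 = 1.0000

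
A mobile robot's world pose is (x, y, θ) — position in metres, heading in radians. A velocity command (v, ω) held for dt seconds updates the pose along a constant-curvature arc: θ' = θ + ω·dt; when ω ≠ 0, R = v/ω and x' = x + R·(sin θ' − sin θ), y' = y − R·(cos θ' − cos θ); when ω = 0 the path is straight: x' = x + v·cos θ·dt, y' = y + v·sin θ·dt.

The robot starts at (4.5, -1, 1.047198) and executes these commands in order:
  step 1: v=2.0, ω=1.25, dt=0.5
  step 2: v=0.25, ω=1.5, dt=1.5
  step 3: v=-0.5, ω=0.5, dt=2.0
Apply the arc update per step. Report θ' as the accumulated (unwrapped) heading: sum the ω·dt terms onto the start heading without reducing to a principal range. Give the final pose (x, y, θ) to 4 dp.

step 1: θ'=1.6722 (R=1.6000) → pose (4.7061, -0.0380, 1.6722)
step 2: θ'=3.9222 (R=0.1667) → pose (4.4230, 0.0635, 3.9222)
step 3: θ'=4.9222 (R=-1.0000) → pose (4.6974, 0.9823, 4.9222)

(4.6974, 0.9823, 4.9222)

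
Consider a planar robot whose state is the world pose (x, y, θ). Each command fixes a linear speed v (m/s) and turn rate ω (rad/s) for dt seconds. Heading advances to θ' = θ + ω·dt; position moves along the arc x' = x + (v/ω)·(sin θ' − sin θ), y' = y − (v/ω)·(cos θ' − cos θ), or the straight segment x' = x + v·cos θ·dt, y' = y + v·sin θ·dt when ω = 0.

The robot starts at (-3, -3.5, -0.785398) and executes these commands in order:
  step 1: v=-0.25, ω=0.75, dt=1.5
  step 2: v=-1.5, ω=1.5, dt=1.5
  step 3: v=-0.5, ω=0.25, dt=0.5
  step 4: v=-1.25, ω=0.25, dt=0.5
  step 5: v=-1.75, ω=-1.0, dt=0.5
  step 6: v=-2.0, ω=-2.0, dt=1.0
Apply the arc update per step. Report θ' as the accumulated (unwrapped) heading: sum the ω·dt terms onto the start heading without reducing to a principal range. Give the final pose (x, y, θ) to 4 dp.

(-2.3823, -7.6481, 0.3396)

step 1: θ'=0.3396 (R=-0.3333) → pose (-3.3467, -3.4214, 0.3396)
step 2: θ'=2.5896 (R=-1.0000) → pose (-3.5380, -5.2158, 2.5896)
step 3: θ'=2.7146 (R=-2.0000) → pose (-3.3175, -5.3332, 2.7146)
step 4: θ'=2.8396 (R=-5.0000) → pose (-2.7340, -5.5559, 2.8396)
step 5: θ'=2.3396 (R=1.7500) → pose (-1.9966, -6.0100, 2.3396)
step 6: θ'=0.3396 (R=1.0000) → pose (-2.3823, -7.6481, 0.3396)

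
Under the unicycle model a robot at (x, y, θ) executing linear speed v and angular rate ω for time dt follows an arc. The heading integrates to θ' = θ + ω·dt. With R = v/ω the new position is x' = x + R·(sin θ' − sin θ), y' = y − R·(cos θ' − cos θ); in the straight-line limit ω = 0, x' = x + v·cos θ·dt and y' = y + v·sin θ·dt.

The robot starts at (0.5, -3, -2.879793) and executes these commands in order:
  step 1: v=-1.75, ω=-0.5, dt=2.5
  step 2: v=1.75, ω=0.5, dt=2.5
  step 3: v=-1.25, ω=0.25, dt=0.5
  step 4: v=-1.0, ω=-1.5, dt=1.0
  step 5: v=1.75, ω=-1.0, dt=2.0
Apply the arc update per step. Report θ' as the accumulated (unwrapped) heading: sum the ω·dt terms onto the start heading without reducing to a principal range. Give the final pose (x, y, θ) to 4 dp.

(3.4619, -0.6014, -6.2548)

step 1: θ'=-4.1298 (R=3.5000) → pose (4.3285, -4.4551, -4.1298)
step 2: θ'=-2.8798 (R=3.5000) → pose (0.5000, -3.0000, -2.8798)
step 3: θ'=-2.7548 (R=-5.0000) → pose (1.0920, -2.8010, -2.7548)
step 4: θ'=-4.2548 (R=0.6667) → pose (1.9416, -3.1239, -4.2548)
step 5: θ'=-6.2548 (R=-1.7500) → pose (3.4619, -0.6014, -6.2548)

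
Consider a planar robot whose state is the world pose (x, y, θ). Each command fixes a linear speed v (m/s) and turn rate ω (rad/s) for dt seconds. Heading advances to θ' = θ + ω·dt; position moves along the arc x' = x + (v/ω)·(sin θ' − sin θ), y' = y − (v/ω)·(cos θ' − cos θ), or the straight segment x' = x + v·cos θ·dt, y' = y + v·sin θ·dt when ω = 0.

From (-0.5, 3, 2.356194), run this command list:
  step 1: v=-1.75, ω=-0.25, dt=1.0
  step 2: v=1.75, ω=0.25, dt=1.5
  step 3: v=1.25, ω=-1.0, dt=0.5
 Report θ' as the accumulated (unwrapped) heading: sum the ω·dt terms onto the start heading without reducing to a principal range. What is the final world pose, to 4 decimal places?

(-1.5351, 4.0670, 1.9812)

step 1: θ'=2.1062 (R=7.0000) → pose (0.5707, 1.6215, 2.1062)
step 2: θ'=2.4812 (R=7.0000) → pose (-1.1557, 3.5785, 2.4812)
step 3: θ'=1.9812 (R=-1.2500) → pose (-1.5351, 4.0670, 1.9812)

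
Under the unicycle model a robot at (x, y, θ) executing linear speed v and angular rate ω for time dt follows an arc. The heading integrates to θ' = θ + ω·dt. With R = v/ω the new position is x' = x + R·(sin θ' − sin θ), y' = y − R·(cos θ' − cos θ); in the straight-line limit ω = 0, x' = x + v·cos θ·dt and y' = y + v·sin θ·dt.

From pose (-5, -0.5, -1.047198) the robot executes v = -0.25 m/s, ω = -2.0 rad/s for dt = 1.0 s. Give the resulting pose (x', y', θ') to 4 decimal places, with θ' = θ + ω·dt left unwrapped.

(-4.9035, -0.3131, -3.0472)

θ' = -1.0472 + -2.0·1.0 = -3.0472
R = v/ω = -0.25/-2.0 = 0.1250
x' = -5 + 0.1250·(sin -3.0472 − sin -1.0472) = -4.9035
y' = -0.5 − 0.1250·(cos -3.0472 − cos -1.0472) = -0.3131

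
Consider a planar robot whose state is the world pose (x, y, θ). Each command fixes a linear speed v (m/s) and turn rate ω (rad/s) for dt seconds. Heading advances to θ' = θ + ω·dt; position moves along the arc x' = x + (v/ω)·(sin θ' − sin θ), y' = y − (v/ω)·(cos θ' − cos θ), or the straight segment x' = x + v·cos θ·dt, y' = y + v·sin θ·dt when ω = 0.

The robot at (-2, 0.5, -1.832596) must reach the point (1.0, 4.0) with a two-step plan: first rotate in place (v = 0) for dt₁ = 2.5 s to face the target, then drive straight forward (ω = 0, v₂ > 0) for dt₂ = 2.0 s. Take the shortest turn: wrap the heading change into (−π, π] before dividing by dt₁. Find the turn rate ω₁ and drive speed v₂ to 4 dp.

ω₁ = 1.0779, v₂ = 2.3049

heading to target = atan2(4−0.5, 1−-2) = 0.8622
Δθ = wrap(0.8622 − -1.8326) = 2.6948; ω₁ = Δθ/dt₁ = 1.0779
distance = √((1−-2)² + (4−0.5)²) = 4.6098; v₂ = distance/dt₂ = 2.3049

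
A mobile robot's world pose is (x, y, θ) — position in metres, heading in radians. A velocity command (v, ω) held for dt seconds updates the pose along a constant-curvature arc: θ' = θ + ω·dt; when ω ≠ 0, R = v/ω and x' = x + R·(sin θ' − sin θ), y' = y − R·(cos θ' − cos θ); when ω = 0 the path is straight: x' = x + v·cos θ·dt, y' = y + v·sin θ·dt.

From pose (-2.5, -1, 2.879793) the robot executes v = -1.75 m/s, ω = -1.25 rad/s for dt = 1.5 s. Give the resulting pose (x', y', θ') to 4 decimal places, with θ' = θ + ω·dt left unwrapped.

(-1.6807, -3.1031, 1.0048)

θ' = 2.8798 + -1.25·1.5 = 1.0048
R = v/ω = -1.75/-1.25 = 1.4000
x' = -2.5 + 1.4000·(sin 1.0048 − sin 2.8798) = -1.6807
y' = -1 − 1.4000·(cos 1.0048 − cos 2.8798) = -3.1031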